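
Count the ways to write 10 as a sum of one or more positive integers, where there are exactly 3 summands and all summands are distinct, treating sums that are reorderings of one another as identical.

4

Listing the qualifying partitions of 10:
7,2,1
6,3,1
5,4,1
5,3,2
That's 4 in total.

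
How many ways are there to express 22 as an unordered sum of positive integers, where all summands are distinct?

There are 89 such partitions.

89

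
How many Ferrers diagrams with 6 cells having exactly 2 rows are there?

3

Enumerating:
5+1
4+2
3+3
Counting gives 3.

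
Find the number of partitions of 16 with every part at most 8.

186

Systematic enumeration (by largest part, then next-largest, …) yields 186.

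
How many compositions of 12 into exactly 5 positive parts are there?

Place 4 bars in the 11 internal gaps of a row of 12 dots: C(11,4) = 330.

330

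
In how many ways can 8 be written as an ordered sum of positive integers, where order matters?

Each of the 7 gaps between 8 units is either a break or not: 2^7 = 128.

128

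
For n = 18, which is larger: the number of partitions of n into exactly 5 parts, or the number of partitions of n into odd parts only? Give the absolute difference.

Partitions of 18 into exactly 5 parts: 57.
Partitions of 18 into odd parts only: 46.
|57 − 46| = 11.

11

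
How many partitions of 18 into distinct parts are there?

A partial list (first 12 by largest part):
18
1, 17
2, 16
3, 15
1, 2, 15
4, 14
1, 3, 14
5, 13
1, 4, 13
2, 3, 13
6, 12
1, 5, 12
…and 34 more, for 46 total.

46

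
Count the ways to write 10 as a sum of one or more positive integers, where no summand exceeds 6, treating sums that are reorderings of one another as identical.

35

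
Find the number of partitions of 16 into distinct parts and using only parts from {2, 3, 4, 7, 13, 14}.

3

They are:
14 + 2
13 + 3
7 + 4 + 3 + 2
Counting gives 3.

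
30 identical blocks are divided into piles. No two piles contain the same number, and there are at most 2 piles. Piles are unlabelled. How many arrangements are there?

15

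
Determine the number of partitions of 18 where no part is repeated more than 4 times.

262

Systematic enumeration (by largest part, then next-largest, …) yields 262.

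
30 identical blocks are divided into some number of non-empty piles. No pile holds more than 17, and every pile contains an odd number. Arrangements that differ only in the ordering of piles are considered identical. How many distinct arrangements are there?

265

There are 265 such partitions.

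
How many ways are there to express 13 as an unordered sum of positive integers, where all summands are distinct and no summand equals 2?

11

They are:
13
12+1
10+3
9+4
9+3+1
8+5
8+4+1
7+6
7+5+1
6+4+3
5+4+3+1
Counting gives 11.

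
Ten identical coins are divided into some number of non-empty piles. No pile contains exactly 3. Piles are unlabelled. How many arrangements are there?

There are too many to list fully; the first 12 (by largest part) are:
10
9 + 1
8 + 2
8 + 1 + 1
7 + 2 + 1
7 + 1 + 1 + 1
6 + 4
6 + 2 + 2
6 + 2 + 1 + 1
6 + 1 + 1 + 1 + 1
5 + 5
5 + 4 + 1
…and 15 more, for 27 total.

27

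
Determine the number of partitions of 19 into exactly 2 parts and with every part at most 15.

They are:
15+4
14+5
13+6
12+7
11+8
10+9
Counting gives 6.

6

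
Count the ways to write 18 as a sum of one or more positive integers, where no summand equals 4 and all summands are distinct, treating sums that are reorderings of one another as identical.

31

There are too many to list fully; the first 12 (by largest part) are:
18
1 + 17
2 + 16
3 + 15
1 + 2 + 15
1 + 3 + 14
5 + 13
2 + 3 + 13
6 + 12
1 + 5 + 12
1 + 2 + 3 + 12
7 + 11
…and 19 more, for 31 total.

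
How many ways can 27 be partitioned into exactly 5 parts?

255

Counting exhaustively, 255 partitions satisfy the conditions.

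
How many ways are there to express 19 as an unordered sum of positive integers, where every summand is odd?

There are too many to list fully; the first 12 (by largest part) are:
19
1,1,17
1,3,15
1,1,1,1,15
1,5,13
3,3,13
1,1,1,3,13
1,1,1,1,1,1,13
1,7,11
3,5,11
1,1,1,5,11
1,1,3,3,11
…and 42 more, for 54 total.

54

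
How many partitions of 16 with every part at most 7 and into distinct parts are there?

8

Enumerating:
3+6+7
1+2+6+7
4+5+7
1+3+5+7
2+3+4+7
1+4+5+6
2+3+5+6
1+2+3+4+6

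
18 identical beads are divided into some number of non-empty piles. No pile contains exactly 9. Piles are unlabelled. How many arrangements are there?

There are 355 such partitions.

355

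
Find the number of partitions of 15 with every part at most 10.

There are 164 such partitions.

164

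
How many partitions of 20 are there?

Enumerating by decreasing first part gives 627 partitions in all.

627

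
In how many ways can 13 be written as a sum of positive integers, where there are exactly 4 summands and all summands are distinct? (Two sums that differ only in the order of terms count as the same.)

3

They are:
7,3,2,1
6,4,2,1
5,4,3,1
That's 3 in total.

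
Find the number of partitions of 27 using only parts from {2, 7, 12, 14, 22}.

They are:
2+2+2+7+14
2+2+2+2+7+12
2+2+2+7+7+7
2+2+2+2+2+2+2+2+2+2+7

4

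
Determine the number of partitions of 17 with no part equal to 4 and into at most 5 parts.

80

Counting exhaustively, 80 partitions satisfy the conditions.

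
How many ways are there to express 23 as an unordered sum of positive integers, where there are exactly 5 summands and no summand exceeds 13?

123

Direct enumeration gives 123 partitions.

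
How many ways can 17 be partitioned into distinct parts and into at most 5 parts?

38

A partial list (first 12 by largest part):
17
16, 1
15, 2
14, 3
14, 2, 1
13, 4
13, 3, 1
12, 5
12, 4, 1
12, 3, 2
11, 6
11, 5, 1
…and 26 more, for 38 total.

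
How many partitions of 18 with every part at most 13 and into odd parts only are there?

A partial list (first 12 by largest part):
5, 13
1, 1, 3, 13
1, 1, 1, 1, 1, 13
7, 11
1, 1, 5, 11
1, 3, 3, 11
1, 1, 1, 1, 3, 11
1, 1, 1, 1, 1, 1, 1, 11
9, 9
1, 1, 7, 9
1, 3, 5, 9
1, 1, 1, 1, 5, 9
…and 31 more, for 43 total.

43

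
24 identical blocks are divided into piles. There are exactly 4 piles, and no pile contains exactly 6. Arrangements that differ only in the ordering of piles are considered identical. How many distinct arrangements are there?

81

Enumerating by decreasing first part gives 81 partitions in all.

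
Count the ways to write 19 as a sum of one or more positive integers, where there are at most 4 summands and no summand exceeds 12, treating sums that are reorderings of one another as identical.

71

There are 71 such partitions.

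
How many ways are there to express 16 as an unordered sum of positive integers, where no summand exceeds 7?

164

Systematic enumeration (by largest part, then next-largest, …) yields 164.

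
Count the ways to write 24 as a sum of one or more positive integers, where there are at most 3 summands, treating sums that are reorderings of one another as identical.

61

There are too many to list fully; the first 12 (by largest part) are:
24
23,1
22,2
22,1,1
21,3
21,2,1
20,4
20,3,1
20,2,2
19,5
19,4,1
19,3,2
…and 49 more, for 61 total.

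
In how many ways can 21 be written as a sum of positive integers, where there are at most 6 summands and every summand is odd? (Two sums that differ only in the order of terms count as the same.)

A partial list (first 12 by largest part):
21
19 + 1 + 1
17 + 3 + 1
17 + 1 + 1 + 1 + 1
15 + 5 + 1
15 + 3 + 3
15 + 3 + 1 + 1 + 1
13 + 7 + 1
13 + 5 + 3
13 + 5 + 1 + 1 + 1
13 + 3 + 3 + 1 + 1
11 + 9 + 1
…and 19 more, for 31 total.

31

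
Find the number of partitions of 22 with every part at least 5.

18

They are:
22
17 + 5
16 + 6
15 + 7
14 + 8
13 + 9
12 + 10
12 + 5 + 5
11 + 11
11 + 6 + 5
10 + 7 + 5
10 + 6 + 6
9 + 8 + 5
9 + 7 + 6
8 + 8 + 6
8 + 7 + 7
7 + 5 + 5 + 5
6 + 6 + 5 + 5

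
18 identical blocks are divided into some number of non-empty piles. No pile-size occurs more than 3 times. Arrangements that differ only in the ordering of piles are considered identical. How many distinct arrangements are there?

208

A full systematic count gives 208.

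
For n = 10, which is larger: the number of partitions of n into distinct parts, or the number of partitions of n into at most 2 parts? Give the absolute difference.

Partitions of 10 into distinct parts: 10.
Partitions of 10 into at most 2 parts: 6.
|10 − 6| = 4.

4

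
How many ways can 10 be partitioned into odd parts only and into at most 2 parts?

They are:
1 + 9
3 + 7
5 + 5
That's 3 in total.

3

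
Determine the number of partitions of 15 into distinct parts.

There are too many to list fully; the first 12 (by largest part) are:
15
14 + 1
13 + 2
12 + 3
12 + 2 + 1
11 + 4
11 + 3 + 1
10 + 5
10 + 4 + 1
10 + 3 + 2
9 + 6
9 + 5 + 1
…and 15 more, for 27 total.

27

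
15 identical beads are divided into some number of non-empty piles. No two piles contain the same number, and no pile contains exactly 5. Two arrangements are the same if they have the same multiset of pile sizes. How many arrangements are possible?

19

Enumerating:
15
14, 1
13, 2
12, 3
12, 2, 1
11, 4
11, 3, 1
10, 4, 1
10, 3, 2
9, 6
9, 4, 2
9, 3, 2, 1
8, 7
8, 6, 1
8, 4, 3
8, 4, 2, 1
7, 6, 2
7, 4, 3, 1
6, 4, 3, 2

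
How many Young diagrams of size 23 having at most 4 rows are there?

Enumerating by decreasing first part gives 150 partitions in all.

150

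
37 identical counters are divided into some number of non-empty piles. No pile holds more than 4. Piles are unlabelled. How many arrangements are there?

511

There are 511 such partitions.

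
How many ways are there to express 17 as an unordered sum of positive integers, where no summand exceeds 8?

Counting exhaustively, 230 partitions satisfy the conditions.

230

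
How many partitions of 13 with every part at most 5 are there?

57

There are too many to list fully; the first 12 (by largest part) are:
5,5,3
5,5,2,1
5,5,1,1,1
5,4,4
5,4,3,1
5,4,2,2
5,4,2,1,1
5,4,1,1,1,1
5,3,3,2
5,3,3,1,1
5,3,2,2,1
5,3,2,1,1,1
…and 45 more, for 57 total.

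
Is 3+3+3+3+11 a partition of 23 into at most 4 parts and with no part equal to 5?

The parts sum to 23, and the condition 'there are at most 4 summands' is violated.

No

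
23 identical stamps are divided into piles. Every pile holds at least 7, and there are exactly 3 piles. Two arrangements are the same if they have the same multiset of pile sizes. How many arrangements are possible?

2

Listing the qualifying partitions of 23:
9, 7, 7
8, 8, 7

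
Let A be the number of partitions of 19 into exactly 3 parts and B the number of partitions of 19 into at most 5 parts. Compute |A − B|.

Partitions of 19 into exactly 3 parts: 30.
Partitions of 19 into at most 5 parts: 164.
|30 − 164| = 134.

134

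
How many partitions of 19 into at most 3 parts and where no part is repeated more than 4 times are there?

40

A partial list (first 12 by largest part):
19
18, 1
17, 2
17, 1, 1
16, 3
16, 2, 1
15, 4
15, 3, 1
15, 2, 2
14, 5
14, 4, 1
14, 3, 2
…and 28 more, for 40 total.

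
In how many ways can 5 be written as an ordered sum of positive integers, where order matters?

Each of the 4 gaps between 5 units is either a break or not: 2^4 = 16.

16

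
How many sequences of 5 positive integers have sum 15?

A composition of 15 into 5 positive parts is chosen by placing 4 dividers among the 14 gaps between 15 units: C(14,4) = 1001.

1001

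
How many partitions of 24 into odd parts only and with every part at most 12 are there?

91

Direct enumeration gives 91 partitions.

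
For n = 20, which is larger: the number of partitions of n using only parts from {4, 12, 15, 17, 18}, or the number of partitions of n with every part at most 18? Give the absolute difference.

623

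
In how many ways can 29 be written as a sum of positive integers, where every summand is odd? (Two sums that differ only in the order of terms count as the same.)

Direct enumeration gives 256 partitions.

256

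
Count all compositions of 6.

32

There are 5 gaps and each independently is a cut or not, giving 2^5 = 32.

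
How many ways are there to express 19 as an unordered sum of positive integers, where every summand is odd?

54

A partial list (first 12 by largest part):
19
17, 1, 1
15, 3, 1
15, 1, 1, 1, 1
13, 5, 1
13, 3, 3
13, 3, 1, 1, 1
13, 1, 1, 1, 1, 1, 1
11, 7, 1
11, 5, 3
11, 5, 1, 1, 1
11, 3, 3, 1, 1
…and 42 more, for 54 total.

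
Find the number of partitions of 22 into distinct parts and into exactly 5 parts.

13

Enumerating:
1, 2, 3, 4, 12
1, 2, 3, 5, 11
1, 2, 3, 6, 10
1, 2, 4, 5, 10
1, 2, 3, 7, 9
1, 2, 4, 6, 9
1, 3, 4, 5, 9
1, 2, 4, 7, 8
1, 2, 5, 6, 8
1, 3, 4, 6, 8
2, 3, 4, 5, 8
1, 3, 5, 6, 7
2, 3, 4, 6, 7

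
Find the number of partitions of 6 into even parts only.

They are:
6
4 + 2
2 + 2 + 2

3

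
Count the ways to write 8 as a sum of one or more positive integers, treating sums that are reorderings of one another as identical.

22

They are:
8
7,1
6,2
6,1,1
5,3
5,2,1
5,1,1,1
4,4
4,3,1
4,2,2
4,2,1,1
4,1,1,1,1
3,3,2
3,3,1,1
3,2,2,1
3,2,1,1,1
3,1,1,1,1,1
2,2,2,2
2,2,2,1,1
2,2,1,1,1,1
2,1,1,1,1,1,1
1,1,1,1,1,1,1,1
Counting gives 22.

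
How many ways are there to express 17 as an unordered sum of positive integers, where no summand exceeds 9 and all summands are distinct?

19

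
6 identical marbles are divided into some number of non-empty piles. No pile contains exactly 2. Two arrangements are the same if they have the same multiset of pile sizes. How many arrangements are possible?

Listing the qualifying partitions of 6:
6
5 + 1
4 + 1 + 1
3 + 3
3 + 1 + 1 + 1
1 + 1 + 1 + 1 + 1 + 1

6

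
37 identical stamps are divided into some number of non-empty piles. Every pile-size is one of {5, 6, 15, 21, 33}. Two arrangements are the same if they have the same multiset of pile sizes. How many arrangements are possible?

They are:
21 + 6 + 5 + 5
15 + 6 + 6 + 5 + 5
6 + 6 + 5 + 5 + 5 + 5 + 5

3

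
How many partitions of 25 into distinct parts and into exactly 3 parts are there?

40

There are too many to list fully; the first 12 (by largest part) are:
22,2,1
21,3,1
20,4,1
20,3,2
19,5,1
19,4,2
18,6,1
18,5,2
18,4,3
17,7,1
17,6,2
17,5,3
…and 28 more, for 40 total.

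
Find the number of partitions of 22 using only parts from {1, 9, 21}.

4

Enumerating:
21+1
9+9+1+1+1+1
9+1+1+1+1+1+1+1+1+1+1+1+1+1
1+1+1+1+1+1+1+1+1+1+1+1+1+1+1+1+1+1+1+1+1+1
That's 4 in total.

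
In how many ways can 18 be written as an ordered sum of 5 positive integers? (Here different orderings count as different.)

2380

Place 4 bars in the 17 internal gaps of a row of 18 dots: C(17,4) = 2380.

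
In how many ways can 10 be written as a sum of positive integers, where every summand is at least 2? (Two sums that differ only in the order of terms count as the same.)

12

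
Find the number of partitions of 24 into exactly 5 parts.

Direct enumeration gives 164 partitions.

164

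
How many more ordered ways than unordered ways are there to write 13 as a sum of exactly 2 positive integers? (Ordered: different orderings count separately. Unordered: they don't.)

Compositions: C(12,1) = 12.
Partitions of 13 into exactly 2 parts: 6.
Difference: 12 − 6 = 6.

6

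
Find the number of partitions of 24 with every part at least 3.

110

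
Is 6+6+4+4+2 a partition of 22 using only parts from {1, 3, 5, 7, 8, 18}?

The parts sum to 22, and the condition 'each summand belongs to {1, 3, 5, 7, 8, 18}' is violated.

No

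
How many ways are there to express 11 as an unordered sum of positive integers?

A partial list (first 12 by largest part):
11
1 + 10
2 + 9
1 + 1 + 9
3 + 8
1 + 2 + 8
1 + 1 + 1 + 8
4 + 7
1 + 3 + 7
2 + 2 + 7
1 + 1 + 2 + 7
1 + 1 + 1 + 1 + 7
…and 44 more, for 56 total.

56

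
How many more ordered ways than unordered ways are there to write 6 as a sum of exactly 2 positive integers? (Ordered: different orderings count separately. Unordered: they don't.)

2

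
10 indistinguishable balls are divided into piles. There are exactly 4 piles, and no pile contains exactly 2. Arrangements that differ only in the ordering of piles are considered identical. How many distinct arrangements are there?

The partitions of 10 that satisfy the conditions:
7 + 1 + 1 + 1
5 + 3 + 1 + 1
4 + 4 + 1 + 1
3 + 3 + 3 + 1

4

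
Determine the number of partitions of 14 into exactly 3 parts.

16

Enumerating:
12, 1, 1
11, 2, 1
10, 3, 1
10, 2, 2
9, 4, 1
9, 3, 2
8, 5, 1
8, 4, 2
8, 3, 3
7, 6, 1
7, 5, 2
7, 4, 3
6, 6, 2
6, 5, 3
6, 4, 4
5, 5, 4
That's 16 in total.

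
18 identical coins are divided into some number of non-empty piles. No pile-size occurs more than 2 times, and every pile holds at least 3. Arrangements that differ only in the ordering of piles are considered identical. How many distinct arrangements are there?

25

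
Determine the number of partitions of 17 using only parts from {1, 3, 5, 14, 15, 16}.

They are:
16,1
15,1,1
14,3
14,1,1,1
5,5,5,1,1
5,5,3,3,1
5,5,3,1,1,1,1
5,5,1,1,1,1,1,1,1
5,3,3,3,3
5,3,3,3,1,1,1
5,3,3,1,1,1,1,1,1
5,3,1,1,1,1,1,1,1,1,1
5,1,1,1,1,1,1,1,1,1,1,1,1
3,3,3,3,3,1,1
3,3,3,3,1,1,1,1,1
3,3,3,1,1,1,1,1,1,1,1
3,3,1,1,1,1,1,1,1,1,1,1,1
3,1,1,1,1,1,1,1,1,1,1,1,1,1,1
1,1,1,1,1,1,1,1,1,1,1,1,1,1,1,1,1

19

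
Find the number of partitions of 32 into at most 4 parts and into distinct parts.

222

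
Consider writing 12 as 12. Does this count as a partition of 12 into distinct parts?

Yes

The parts sum to 12, and the condition 'all summands are distinct' holds.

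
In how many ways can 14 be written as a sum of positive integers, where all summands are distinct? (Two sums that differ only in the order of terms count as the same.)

22

Listing the qualifying partitions of 14:
14
1 + 13
2 + 12
3 + 11
1 + 2 + 11
4 + 10
1 + 3 + 10
5 + 9
1 + 4 + 9
2 + 3 + 9
6 + 8
1 + 5 + 8
2 + 4 + 8
1 + 2 + 3 + 8
1 + 6 + 7
2 + 5 + 7
3 + 4 + 7
1 + 2 + 4 + 7
3 + 5 + 6
1 + 2 + 5 + 6
1 + 3 + 4 + 6
2 + 3 + 4 + 5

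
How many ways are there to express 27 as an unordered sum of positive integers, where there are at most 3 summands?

Counting exhaustively, 75 partitions satisfy the conditions.

75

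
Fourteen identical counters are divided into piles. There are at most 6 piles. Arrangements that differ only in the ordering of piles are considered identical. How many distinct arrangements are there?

90

Direct enumeration gives 90 partitions.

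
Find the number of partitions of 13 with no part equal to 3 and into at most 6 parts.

41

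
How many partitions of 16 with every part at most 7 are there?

164

Direct enumeration gives 164 partitions.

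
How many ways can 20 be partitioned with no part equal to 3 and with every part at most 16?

A full systematic count gives 324.

324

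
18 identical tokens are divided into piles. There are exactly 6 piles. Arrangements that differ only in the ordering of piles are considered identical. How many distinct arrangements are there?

A partial list (first 12 by largest part):
13, 1, 1, 1, 1, 1
12, 2, 1, 1, 1, 1
11, 3, 1, 1, 1, 1
11, 2, 2, 1, 1, 1
10, 4, 1, 1, 1, 1
10, 3, 2, 1, 1, 1
10, 2, 2, 2, 1, 1
9, 5, 1, 1, 1, 1
9, 4, 2, 1, 1, 1
9, 3, 3, 1, 1, 1
9, 3, 2, 2, 1, 1
9, 2, 2, 2, 2, 1
…and 46 more, for 58 total.

58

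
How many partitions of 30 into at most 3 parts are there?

91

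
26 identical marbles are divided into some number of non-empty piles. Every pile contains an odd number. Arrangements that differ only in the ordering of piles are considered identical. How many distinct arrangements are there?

Counting exhaustively, 165 partitions satisfy the conditions.

165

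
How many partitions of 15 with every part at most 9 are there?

Counting exhaustively, 157 partitions satisfy the conditions.

157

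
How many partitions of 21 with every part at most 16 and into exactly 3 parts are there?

There are too many to list fully; the first 12 (by largest part) are:
16, 4, 1
16, 3, 2
15, 5, 1
15, 4, 2
15, 3, 3
14, 6, 1
14, 5, 2
14, 4, 3
13, 7, 1
13, 6, 2
13, 5, 3
13, 4, 4
…and 21 more, for 33 total.

33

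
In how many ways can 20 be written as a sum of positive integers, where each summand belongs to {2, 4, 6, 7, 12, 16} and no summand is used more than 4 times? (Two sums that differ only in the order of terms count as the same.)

Enumerating:
16+4
16+2+2
12+6+2
12+4+4
12+4+2+2
12+2+2+2+2
7+7+6
7+7+4+2
7+7+2+2+2
6+6+6+2
6+6+4+4
6+6+4+2+2
6+6+2+2+2+2
6+4+4+4+2
6+4+4+2+2+2
4+4+4+4+2+2
4+4+4+2+2+2+2
That's 17 in total.

17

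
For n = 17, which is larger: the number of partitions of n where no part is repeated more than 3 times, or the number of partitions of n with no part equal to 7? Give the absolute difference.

89

Partitions of 17 where no part is repeated more than 3 times: 166.
Partitions of 17 with no part equal to 7: 255.
|166 − 255| = 89.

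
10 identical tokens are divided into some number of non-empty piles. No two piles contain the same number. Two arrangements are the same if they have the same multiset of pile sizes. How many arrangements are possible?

10

Enumerating:
10
9 + 1
8 + 2
7 + 3
7 + 2 + 1
6 + 4
6 + 3 + 1
5 + 4 + 1
5 + 3 + 2
4 + 3 + 2 + 1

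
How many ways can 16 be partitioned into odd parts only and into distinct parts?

5

They are:
1, 15
3, 13
5, 11
7, 9
1, 3, 5, 7
Counting gives 5.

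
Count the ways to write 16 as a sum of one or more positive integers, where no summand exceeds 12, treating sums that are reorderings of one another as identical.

A full systematic count gives 224.

224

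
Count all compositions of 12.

2048

There are 11 gaps and each independently is a cut or not, giving 2^11 = 2048.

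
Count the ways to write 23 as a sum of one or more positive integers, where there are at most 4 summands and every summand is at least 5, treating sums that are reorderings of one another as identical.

The partitions of 23 that satisfy the conditions:
23
18 + 5
17 + 6
16 + 7
15 + 8
14 + 9
13 + 10
13 + 5 + 5
12 + 11
12 + 6 + 5
11 + 7 + 5
11 + 6 + 6
10 + 8 + 5
10 + 7 + 6
9 + 9 + 5
9 + 8 + 6
9 + 7 + 7
8 + 8 + 7
8 + 5 + 5 + 5
7 + 6 + 5 + 5
6 + 6 + 6 + 5

21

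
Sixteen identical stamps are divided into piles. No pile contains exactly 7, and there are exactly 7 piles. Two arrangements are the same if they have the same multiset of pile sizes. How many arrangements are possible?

They are:
10+1+1+1+1+1+1
9+2+1+1+1+1+1
8+3+1+1+1+1+1
8+2+2+1+1+1+1
6+5+1+1+1+1+1
6+4+2+1+1+1+1
6+3+3+1+1+1+1
6+3+2+2+1+1+1
6+2+2+2+2+1+1
5+5+2+1+1+1+1
5+4+3+1+1+1+1
5+4+2+2+1+1+1
5+3+3+2+1+1+1
5+3+2+2+2+1+1
5+2+2+2+2+2+1
4+4+4+1+1+1+1
4+4+3+2+1+1+1
4+4+2+2+2+1+1
4+3+3+3+1+1+1
4+3+3+2+2+1+1
4+3+2+2+2+2+1
4+2+2+2+2+2+2
3+3+3+3+2+1+1
3+3+3+2+2+2+1
3+3+2+2+2+2+2
That's 25 in total.

25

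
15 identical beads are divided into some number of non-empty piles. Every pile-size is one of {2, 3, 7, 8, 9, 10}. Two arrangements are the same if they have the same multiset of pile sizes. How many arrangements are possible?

The partitions of 15 that satisfy the conditions:
10,3,2
9,3,3
9,2,2,2
8,7
8,3,2,2
7,3,3,2
7,2,2,2,2
3,3,3,3,3
3,3,3,2,2,2
3,2,2,2,2,2,2
That's 10 in total.

10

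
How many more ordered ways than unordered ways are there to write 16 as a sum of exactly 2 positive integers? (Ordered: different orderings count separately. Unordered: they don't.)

7

Compositions: C(15,1) = 15.
Unordered (partitions into 2 parts): 8.
Difference: 15 − 8 = 7.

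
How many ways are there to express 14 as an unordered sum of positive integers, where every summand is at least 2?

34

There are too many to list fully; the first 12 (by largest part) are:
14
12,2
11,3
10,4
10,2,2
9,5
9,3,2
8,6
8,4,2
8,3,3
8,2,2,2
7,7
…and 22 more, for 34 total.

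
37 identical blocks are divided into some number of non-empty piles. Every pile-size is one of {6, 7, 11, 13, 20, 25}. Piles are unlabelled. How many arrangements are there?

Listing the qualifying partitions of 37:
6,6,25
6,11,20
11,13,13
6,7,11,13
6,6,6,6,13
6,6,7,7,11
6,6,6,6,6,7

7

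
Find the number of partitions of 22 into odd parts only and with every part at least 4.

5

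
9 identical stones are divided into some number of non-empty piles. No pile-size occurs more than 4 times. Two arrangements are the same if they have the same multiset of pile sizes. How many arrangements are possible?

25

Listing the qualifying partitions of 9:
9
1, 8
2, 7
1, 1, 7
3, 6
1, 2, 6
1, 1, 1, 6
4, 5
1, 3, 5
2, 2, 5
1, 1, 2, 5
1, 1, 1, 1, 5
1, 4, 4
2, 3, 4
1, 1, 3, 4
1, 2, 2, 4
1, 1, 1, 2, 4
3, 3, 3
1, 2, 3, 3
1, 1, 1, 3, 3
2, 2, 2, 3
1, 1, 2, 2, 3
1, 1, 1, 1, 2, 3
1, 2, 2, 2, 2
1, 1, 1, 2, 2, 2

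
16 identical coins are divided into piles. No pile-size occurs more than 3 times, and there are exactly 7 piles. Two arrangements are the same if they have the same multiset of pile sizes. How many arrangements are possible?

Listing the qualifying partitions of 16:
1 + 1 + 1 + 2 + 2 + 2 + 7
1 + 1 + 1 + 2 + 2 + 3 + 6
1 + 1 + 1 + 2 + 2 + 4 + 5
1 + 1 + 1 + 2 + 3 + 3 + 5
1 + 1 + 2 + 2 + 2 + 3 + 5
1 + 1 + 1 + 2 + 3 + 4 + 4
1 + 1 + 2 + 2 + 2 + 4 + 4
1 + 1 + 1 + 3 + 3 + 3 + 4
1 + 1 + 2 + 2 + 3 + 3 + 4
1 + 2 + 2 + 2 + 3 + 3 + 3

10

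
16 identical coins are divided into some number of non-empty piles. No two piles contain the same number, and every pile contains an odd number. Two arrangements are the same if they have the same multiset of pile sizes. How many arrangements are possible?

5

The partitions of 16 that satisfy the conditions:
15+1
13+3
11+5
9+7
7+5+3+1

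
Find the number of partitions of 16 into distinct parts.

32

A partial list (first 12 by largest part):
16
15, 1
14, 2
13, 3
13, 2, 1
12, 4
12, 3, 1
11, 5
11, 4, 1
11, 3, 2
10, 6
10, 5, 1
…and 20 more, for 32 total.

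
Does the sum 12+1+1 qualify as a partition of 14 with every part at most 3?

The parts sum to 14, and the condition 'no summand exceeds 3' is violated.

No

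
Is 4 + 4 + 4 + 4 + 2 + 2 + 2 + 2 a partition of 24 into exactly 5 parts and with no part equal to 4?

The parts sum to 24, and the condition 'there are exactly 5 summands' is violated.

No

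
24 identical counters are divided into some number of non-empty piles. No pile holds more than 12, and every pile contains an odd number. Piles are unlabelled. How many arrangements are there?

Direct enumeration gives 91 partitions.

91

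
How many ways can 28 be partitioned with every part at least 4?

A full systematic count gives 100.

100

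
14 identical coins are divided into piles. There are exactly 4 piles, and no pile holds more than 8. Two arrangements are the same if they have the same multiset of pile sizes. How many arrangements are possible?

19

Listing the qualifying partitions of 14:
8 + 4 + 1 + 1
8 + 3 + 2 + 1
8 + 2 + 2 + 2
7 + 5 + 1 + 1
7 + 4 + 2 + 1
7 + 3 + 3 + 1
7 + 3 + 2 + 2
6 + 6 + 1 + 1
6 + 5 + 2 + 1
6 + 4 + 3 + 1
6 + 4 + 2 + 2
6 + 3 + 3 + 2
5 + 5 + 3 + 1
5 + 5 + 2 + 2
5 + 4 + 4 + 1
5 + 4 + 3 + 2
5 + 3 + 3 + 3
4 + 4 + 4 + 2
4 + 4 + 3 + 3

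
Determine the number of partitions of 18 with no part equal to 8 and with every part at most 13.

A full systematic count gives 331.

331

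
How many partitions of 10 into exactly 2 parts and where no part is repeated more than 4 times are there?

5

Enumerating:
1+9
2+8
3+7
4+6
5+5
That's 5 in total.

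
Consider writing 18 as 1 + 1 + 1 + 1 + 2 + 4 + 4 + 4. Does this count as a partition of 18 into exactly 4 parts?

No

The parts sum to 18, and the condition 'there are exactly 4 summands' is violated.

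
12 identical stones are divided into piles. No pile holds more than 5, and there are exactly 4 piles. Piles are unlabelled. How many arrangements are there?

Listing the qualifying partitions of 12:
1+1+5+5
1+2+4+5
1+3+3+5
2+2+3+5
1+3+4+4
2+2+4+4
2+3+3+4
3+3+3+3
That's 8 in total.

8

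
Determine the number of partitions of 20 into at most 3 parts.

44

There are too many to list fully; the first 12 (by largest part) are:
20
19,1
18,2
18,1,1
17,3
17,2,1
16,4
16,3,1
16,2,2
15,5
15,4,1
15,3,2
…and 32 more, for 44 total.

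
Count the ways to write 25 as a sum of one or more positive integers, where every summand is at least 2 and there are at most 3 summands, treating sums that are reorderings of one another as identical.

52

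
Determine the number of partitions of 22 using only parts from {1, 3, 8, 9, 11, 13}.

A partial list (first 12 by largest part):
13,9
13,8,1
13,3,3,3
13,3,3,1,1,1
13,3,1,1,1,1,1,1
13,1,1,1,1,1,1,1,1,1
11,11
11,9,1,1
11,8,3
11,8,1,1,1
11,3,3,3,1,1
11,3,3,1,1,1,1,1
…and 27 more, for 39 total.

39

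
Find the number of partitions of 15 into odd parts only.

27

A partial list (first 12 by largest part):
15
1+1+13
1+3+11
1+1+1+1+11
1+5+9
3+3+9
1+1+1+3+9
1+1+1+1+1+1+9
1+7+7
3+5+7
1+1+1+5+7
1+1+3+3+7
…and 15 more, for 27 total.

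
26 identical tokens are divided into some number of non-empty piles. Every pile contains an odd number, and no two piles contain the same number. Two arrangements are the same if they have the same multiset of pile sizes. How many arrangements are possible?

12

Listing the qualifying partitions of 26:
1 + 25
3 + 23
5 + 21
7 + 19
9 + 17
1 + 3 + 5 + 17
11 + 15
1 + 3 + 7 + 15
1 + 3 + 9 + 13
1 + 5 + 7 + 13
1 + 5 + 9 + 11
3 + 5 + 7 + 11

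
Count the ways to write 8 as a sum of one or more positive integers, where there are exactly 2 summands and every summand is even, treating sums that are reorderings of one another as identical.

2

They are:
2,6
4,4
Counting gives 2.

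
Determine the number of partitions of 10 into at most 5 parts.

A partial list (first 12 by largest part):
10
9+1
8+2
8+1+1
7+3
7+2+1
7+1+1+1
6+4
6+3+1
6+2+2
6+2+1+1
6+1+1+1+1
…and 18 more, for 30 total.

30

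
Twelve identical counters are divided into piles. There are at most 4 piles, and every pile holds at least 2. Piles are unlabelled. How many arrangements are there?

Enumerating:
12
2,10
3,9
4,8
2,2,8
5,7
2,3,7
6,6
2,4,6
3,3,6
2,2,2,6
2,5,5
3,4,5
2,2,3,5
4,4,4
2,2,4,4
2,3,3,4
3,3,3,3
Counting gives 18.

18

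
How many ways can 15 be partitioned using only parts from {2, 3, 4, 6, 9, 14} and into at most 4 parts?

8

Enumerating:
9,6
9,4,2
9,3,3
9,2,2,2
6,6,3
6,4,3,2
6,3,3,3
4,4,4,3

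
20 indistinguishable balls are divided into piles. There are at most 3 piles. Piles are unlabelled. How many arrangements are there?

There are too many to list fully; the first 12 (by largest part) are:
20
1 + 19
2 + 18
1 + 1 + 18
3 + 17
1 + 2 + 17
4 + 16
1 + 3 + 16
2 + 2 + 16
5 + 15
1 + 4 + 15
2 + 3 + 15
…and 32 more, for 44 total.

44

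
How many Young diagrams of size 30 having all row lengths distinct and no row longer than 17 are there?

Systematic enumeration (by largest part, then next-largest, …) yields 226.

226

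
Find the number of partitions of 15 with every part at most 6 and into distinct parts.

They are:
6 + 5 + 4
6 + 5 + 3 + 1
6 + 4 + 3 + 2
5 + 4 + 3 + 2 + 1

4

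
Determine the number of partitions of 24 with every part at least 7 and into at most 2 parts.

7

They are:
24
17 + 7
16 + 8
15 + 9
14 + 10
13 + 11
12 + 12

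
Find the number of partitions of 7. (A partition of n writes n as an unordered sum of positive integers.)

15

Listing the qualifying partitions of 7:
7
6, 1
5, 2
5, 1, 1
4, 3
4, 2, 1
4, 1, 1, 1
3, 3, 1
3, 2, 2
3, 2, 1, 1
3, 1, 1, 1, 1
2, 2, 2, 1
2, 2, 1, 1, 1
2, 1, 1, 1, 1, 1
1, 1, 1, 1, 1, 1, 1
That's 15 in total.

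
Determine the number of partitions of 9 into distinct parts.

8

The partitions of 9 that satisfy the conditions:
9
8, 1
7, 2
6, 3
6, 2, 1
5, 4
5, 3, 1
4, 3, 2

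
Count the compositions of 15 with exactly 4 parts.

By stars and bars with positive parts, the count is C(14,3) = 364.

364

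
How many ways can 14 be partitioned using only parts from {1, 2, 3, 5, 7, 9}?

A partial list (first 12 by largest part):
9+5
9+3+2
9+3+1+1
9+2+2+1
9+2+1+1+1
9+1+1+1+1+1
7+7
7+5+2
7+5+1+1
7+3+3+1
7+3+2+2
7+3+2+1+1
…and 45 more, for 57 total.

57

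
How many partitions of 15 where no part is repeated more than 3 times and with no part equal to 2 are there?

47

There are too many to list fully; the first 12 (by largest part) are:
15
14, 1
13, 1, 1
12, 3
12, 1, 1, 1
11, 4
11, 3, 1
10, 5
10, 4, 1
10, 3, 1, 1
9, 6
9, 5, 1
…and 35 more, for 47 total.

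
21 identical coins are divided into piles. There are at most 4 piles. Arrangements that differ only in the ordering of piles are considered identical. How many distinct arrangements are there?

120

Counting exhaustively, 120 partitions satisfy the conditions.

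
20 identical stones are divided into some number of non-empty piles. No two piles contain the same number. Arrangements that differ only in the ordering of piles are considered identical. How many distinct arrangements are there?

A partial list (first 12 by largest part):
20
19, 1
18, 2
17, 3
17, 2, 1
16, 4
16, 3, 1
15, 5
15, 4, 1
15, 3, 2
14, 6
14, 5, 1
…and 52 more, for 64 total.

64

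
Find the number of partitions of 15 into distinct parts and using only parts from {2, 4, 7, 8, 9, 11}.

Listing the qualifying partitions of 15:
11,4
9,4,2
8,7
Counting gives 3.

3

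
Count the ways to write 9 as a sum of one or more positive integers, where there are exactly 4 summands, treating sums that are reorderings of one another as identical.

6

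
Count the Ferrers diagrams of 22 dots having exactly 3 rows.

There are too many to list fully; the first 12 (by largest part) are:
1,1,20
1,2,19
1,3,18
2,2,18
1,4,17
2,3,17
1,5,16
2,4,16
3,3,16
1,6,15
2,5,15
3,4,15
…and 28 more, for 40 total.

40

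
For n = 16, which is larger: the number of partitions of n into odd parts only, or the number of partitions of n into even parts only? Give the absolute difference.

Partitions of 16 into odd parts only: 32.
Partitions of 16 into even parts only: 22.
|32 − 22| = 10.

10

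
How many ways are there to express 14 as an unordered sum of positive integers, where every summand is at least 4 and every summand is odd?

They are:
9, 5
7, 7
Counting gives 2.

2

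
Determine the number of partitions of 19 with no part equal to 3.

Enumerating by decreasing first part gives 259 partitions in all.

259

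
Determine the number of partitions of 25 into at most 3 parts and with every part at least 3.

A partial list (first 12 by largest part):
25
22+3
21+4
20+5
19+6
19+3+3
18+7
18+4+3
17+8
17+5+3
17+4+4
16+9
…and 29 more, for 41 total.

41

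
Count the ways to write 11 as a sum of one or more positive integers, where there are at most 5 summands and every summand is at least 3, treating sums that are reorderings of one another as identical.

6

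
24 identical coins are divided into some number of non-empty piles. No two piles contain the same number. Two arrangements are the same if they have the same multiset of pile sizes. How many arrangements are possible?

Enumerating by decreasing first part gives 122 partitions in all.

122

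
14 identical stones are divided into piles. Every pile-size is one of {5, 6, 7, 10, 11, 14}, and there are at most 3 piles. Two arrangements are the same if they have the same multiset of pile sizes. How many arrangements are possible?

2

Enumerating:
14
7,7
That's 2 in total.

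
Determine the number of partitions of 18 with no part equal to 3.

209

Systematic enumeration (by largest part, then next-largest, …) yields 209.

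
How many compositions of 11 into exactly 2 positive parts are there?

A composition of 11 into 2 positive parts is chosen by placing 1 dividers among the 10 gaps between 11 units: C(10,1) = 10.

10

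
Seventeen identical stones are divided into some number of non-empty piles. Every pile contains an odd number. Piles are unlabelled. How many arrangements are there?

There are too many to list fully; the first 12 (by largest part) are:
17
15 + 1 + 1
13 + 3 + 1
13 + 1 + 1 + 1 + 1
11 + 5 + 1
11 + 3 + 3
11 + 3 + 1 + 1 + 1
11 + 1 + 1 + 1 + 1 + 1 + 1
9 + 7 + 1
9 + 5 + 3
9 + 5 + 1 + 1 + 1
9 + 3 + 3 + 1 + 1
…and 26 more, for 38 total.

38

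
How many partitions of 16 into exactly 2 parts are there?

They are:
15+1
14+2
13+3
12+4
11+5
10+6
9+7
8+8

8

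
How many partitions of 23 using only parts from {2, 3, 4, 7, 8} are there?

There are too many to list fully; the first 12 (by largest part) are:
8 + 8 + 7
8 + 8 + 4 + 3
8 + 8 + 3 + 2 + 2
8 + 7 + 4 + 4
8 + 7 + 4 + 2 + 2
8 + 7 + 3 + 3 + 2
8 + 7 + 2 + 2 + 2 + 2
8 + 4 + 4 + 4 + 3
8 + 4 + 4 + 3 + 2 + 2
8 + 4 + 3 + 3 + 3 + 2
8 + 4 + 3 + 2 + 2 + 2 + 2
8 + 3 + 3 + 3 + 3 + 3
…and 30 more, for 42 total.

42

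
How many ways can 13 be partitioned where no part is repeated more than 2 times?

44

There are too many to list fully; the first 12 (by largest part) are:
13
12 + 1
11 + 2
11 + 1 + 1
10 + 3
10 + 2 + 1
9 + 4
9 + 3 + 1
9 + 2 + 2
9 + 2 + 1 + 1
8 + 5
8 + 4 + 1
…and 32 more, for 44 total.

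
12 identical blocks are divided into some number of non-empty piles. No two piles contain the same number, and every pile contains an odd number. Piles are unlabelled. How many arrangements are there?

The partitions of 12 that satisfy the conditions:
11+1
9+3
7+5

3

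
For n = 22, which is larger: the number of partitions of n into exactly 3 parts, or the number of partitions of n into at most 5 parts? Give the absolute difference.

Partitions of 22 into exactly 3 parts: 40.
Partitions of 22 into at most 5 parts: 255.
|40 − 255| = 215.

215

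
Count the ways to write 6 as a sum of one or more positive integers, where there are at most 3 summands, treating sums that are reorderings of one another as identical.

They are:
6
1,5
2,4
1,1,4
3,3
1,2,3
2,2,2
Counting gives 7.

7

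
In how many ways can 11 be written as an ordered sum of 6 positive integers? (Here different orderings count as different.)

252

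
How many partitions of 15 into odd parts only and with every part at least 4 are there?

They are:
15
5+5+5
Counting gives 2.

2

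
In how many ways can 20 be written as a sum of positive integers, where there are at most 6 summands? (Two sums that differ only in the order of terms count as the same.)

282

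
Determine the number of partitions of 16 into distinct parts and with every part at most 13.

A partial list (first 12 by largest part):
13+3
13+2+1
12+4
12+3+1
11+5
11+4+1
11+3+2
10+6
10+5+1
10+4+2
10+3+2+1
9+7
…and 17 more, for 29 total.

29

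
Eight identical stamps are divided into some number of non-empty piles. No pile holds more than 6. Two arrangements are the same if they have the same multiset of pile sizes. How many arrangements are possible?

The partitions of 8 that satisfy the conditions:
6,2
6,1,1
5,3
5,2,1
5,1,1,1
4,4
4,3,1
4,2,2
4,2,1,1
4,1,1,1,1
3,3,2
3,3,1,1
3,2,2,1
3,2,1,1,1
3,1,1,1,1,1
2,2,2,2
2,2,2,1,1
2,2,1,1,1,1
2,1,1,1,1,1,1
1,1,1,1,1,1,1,1

20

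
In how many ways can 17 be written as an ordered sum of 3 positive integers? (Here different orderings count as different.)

A composition of 17 into 3 positive parts is chosen by placing 2 dividers among the 16 gaps between 17 units: C(16,2) = 120.

120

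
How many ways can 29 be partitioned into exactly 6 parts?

454

There are 454 such partitions.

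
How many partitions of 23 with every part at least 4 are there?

39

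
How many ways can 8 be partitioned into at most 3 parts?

They are:
8
7 + 1
6 + 2
6 + 1 + 1
5 + 3
5 + 2 + 1
4 + 4
4 + 3 + 1
4 + 2 + 2
3 + 3 + 2
Counting gives 10.

10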